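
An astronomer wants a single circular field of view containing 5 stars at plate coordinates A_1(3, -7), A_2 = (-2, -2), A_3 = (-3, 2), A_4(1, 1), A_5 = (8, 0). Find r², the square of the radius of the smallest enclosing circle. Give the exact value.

60125/1682

The minimum enclosing circle is determined by three boundary points: A_1, A_3, A_5.
Their circumcentre is (123/58, -63/58) with r² = 60125/1682.
The farthest remaining point A_2 is at distance² 29965/1682 ≤ 60125/1682.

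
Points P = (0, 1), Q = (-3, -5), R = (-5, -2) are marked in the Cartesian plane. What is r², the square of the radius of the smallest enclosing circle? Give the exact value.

Side lengths²: PQ² = 45, PR² = 34, QR² = 13.
Since PQ² = 45 < 34 + 13 = 47, the triangle is acute, so the smallest enclosing circle is the circumcircle.
Circumcentre = (-23/14, -27/14), r² = 1105/98.

1105/98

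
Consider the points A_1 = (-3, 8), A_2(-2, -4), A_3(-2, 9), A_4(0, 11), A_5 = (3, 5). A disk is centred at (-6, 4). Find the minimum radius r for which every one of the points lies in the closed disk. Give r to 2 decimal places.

The required radius is the distance from (-6, 4) to the farthest point.
Squared distances: 25, 80, 41, 85, 82.
Maximum is 85, attained at A_4.
r = √85 ≈ 9.22.

9.22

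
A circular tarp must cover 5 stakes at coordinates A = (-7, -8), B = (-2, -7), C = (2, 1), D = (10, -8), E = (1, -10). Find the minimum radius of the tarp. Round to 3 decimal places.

By Welzl's lemma the MEC is supported by two points (diametrically opposite) or three points (on a circumcircle).
The minimum enclosing circle is determined by three boundary points: A, C, D.
Their circumcentre is (1.5, -7.5) with r² = 72.5.
The farthest remaining point B is at distance² 12.5 ≤ 72.5.
r = √(72.5) ≈ 8.515.

8.515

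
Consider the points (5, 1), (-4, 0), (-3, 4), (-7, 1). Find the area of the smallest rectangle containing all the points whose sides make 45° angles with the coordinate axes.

72

In coordinates u = x + y, v = x − y the rectangle is axis-aligned; the map (x,y)→(u,v) scales areas by 2.
u-values: 6, -4, 1, -6; range = 6 − (-6) = 12.
v-values: 4, -4, -7, -8; range = 4 − (-8) = 12.
Area = (12 × 12) / 2 = 72.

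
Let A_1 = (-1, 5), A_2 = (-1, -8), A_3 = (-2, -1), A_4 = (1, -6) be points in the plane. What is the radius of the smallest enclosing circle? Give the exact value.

The minimum enclosing circle of a finite set is fixed by two of the points (as a diameter) or three (as a circumcircle).
The farthest pair is A_1–A_2 with squared distance 169. The circle on this segment as diameter has centre (-1, -1.5) and r² = 169/4 = 42.25.
Check A_3: distance² to centre = 1.25 ≤ 42.25, so it lies inside.
All remaining points lie in this disk, and no smaller disk contains both endpoints, so this is the minimum enclosing circle.
r = √(42.25) = 6.5.

6.5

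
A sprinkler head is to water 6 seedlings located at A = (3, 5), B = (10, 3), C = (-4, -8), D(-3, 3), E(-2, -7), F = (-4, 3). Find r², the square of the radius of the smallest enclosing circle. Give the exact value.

79.25

The farthest pair is B–C with squared distance 317. The circle on this segment as diameter has centre (3, -2.5) and r² = 317/4 = 79.25.
Check A: distance² to centre = 56.25 ≤ 79.25, so it lies inside.
All remaining points lie in this disk, and no smaller disk contains both endpoints, so this is the minimum enclosing circle.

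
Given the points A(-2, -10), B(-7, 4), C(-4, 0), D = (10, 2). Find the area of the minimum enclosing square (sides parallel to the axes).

The bounding box has width 17 and height 14.
An axis-aligned square enclosing the set must have side ≥ max(width, height).
So the minimum side is max(17, 14) = 17.
Area = 17² = 289.

289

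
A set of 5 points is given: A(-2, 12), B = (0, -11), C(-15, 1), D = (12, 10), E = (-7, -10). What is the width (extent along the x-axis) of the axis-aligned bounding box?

27

max x = 12, min x = -15, so width = 27.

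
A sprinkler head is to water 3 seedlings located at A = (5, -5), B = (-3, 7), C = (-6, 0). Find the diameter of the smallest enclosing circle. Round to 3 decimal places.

Side lengths²: AB² = 208, AC² = 146, BC² = 58.
Since AB² = 208 ≥ 146 + 58 = 204, the angle opposite AB is not acute, so the smallest enclosing circle has AB as diameter.
Centre = midpoint of AB = (1, 1), r² = 208/4 = 52.
Diameter = 2r = 2√52 ≈ 14.422.

14.422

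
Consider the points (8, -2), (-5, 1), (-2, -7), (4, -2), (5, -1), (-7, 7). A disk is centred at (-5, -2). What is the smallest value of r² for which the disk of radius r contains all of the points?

The required radius is the distance from (-5, -2) to the farthest point.
Squared distances: 169, 9, 34, 81, 101, 85.
Maximum is 169, attained at (8, -2).

169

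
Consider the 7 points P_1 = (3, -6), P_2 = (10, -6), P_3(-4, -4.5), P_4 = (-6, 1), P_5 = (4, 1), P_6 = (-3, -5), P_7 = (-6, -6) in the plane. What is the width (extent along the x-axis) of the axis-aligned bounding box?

max x = 10, min x = -6, so width = 16.

16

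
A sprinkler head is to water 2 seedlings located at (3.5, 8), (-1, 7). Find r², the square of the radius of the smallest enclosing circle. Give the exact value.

5.3125

The smallest circle enclosing two points has them as diameter endpoints.
Centre = midpoint = (1.25, 7.5); r² = |(3.5, 8)−(-1, 7)|²/4 = 21.25/4 = 5.3125.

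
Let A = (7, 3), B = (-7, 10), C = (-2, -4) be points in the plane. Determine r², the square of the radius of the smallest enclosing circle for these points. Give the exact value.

Side lengths²: AB² = 245, AC² = 130, BC² = 221.
Since AB² = 245 < 221 + 130 = 351, the triangle is acute, so the smallest enclosing circle is the circumcircle.
Circumcentre = (-53/46, 193/46), r² = 71825/1058.

71825/1058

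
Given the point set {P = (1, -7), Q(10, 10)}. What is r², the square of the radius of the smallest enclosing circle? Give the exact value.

The smallest circle enclosing two points has them as diameter endpoints.
Centre = midpoint = (5.5, 1.5); r² = |PQ|²/4 = 370/4 = 92.5.

92.5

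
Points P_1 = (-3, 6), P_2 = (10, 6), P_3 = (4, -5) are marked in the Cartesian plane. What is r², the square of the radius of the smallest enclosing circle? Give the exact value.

Side lengths²: P_1P_2² = 169, P_1P_3² = 170, P_2P_3² = 157.
Since P_1P_3² = 170 < 169 + 157 = 326, the triangle is acute, so the smallest enclosing circle is the circumcircle.
Circumcentre = (3.5, 53/22), r² = 13345/242.

13345/242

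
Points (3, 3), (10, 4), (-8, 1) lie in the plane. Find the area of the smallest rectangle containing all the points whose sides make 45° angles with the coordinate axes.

157.5

In coordinates u = x + y, v = x − y the rectangle is axis-aligned; the map (x,y)→(u,v) scales areas by 2.
u-values: 6, 14, -7; range = 14 − (-7) = 21.
v-values: 0, 6, -9; range = 6 − (-9) = 15.
Area = (21 × 15) / 2 = 157.5.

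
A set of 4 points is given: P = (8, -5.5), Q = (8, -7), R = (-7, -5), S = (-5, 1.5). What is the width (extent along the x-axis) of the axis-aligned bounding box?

max x = 8, min x = -7, so width = 15.

15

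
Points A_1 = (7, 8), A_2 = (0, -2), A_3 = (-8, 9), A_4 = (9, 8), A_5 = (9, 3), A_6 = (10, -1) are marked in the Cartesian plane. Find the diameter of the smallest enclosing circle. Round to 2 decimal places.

A smallest enclosing disk is always determined by at most three of the input points on its boundary.
The farthest pair is A_3–A_6 with squared distance 424. The circle on this segment as diameter has centre (1, 4) and r² = 424/4 = 106.
Check A_1: distance² to centre = 52 ≤ 106, so it lies inside.
All remaining points lie in this disk, and no smaller disk contains both endpoints, so this is the minimum enclosing circle.
Diameter = 2r = 2√106 ≈ 20.59.

20.59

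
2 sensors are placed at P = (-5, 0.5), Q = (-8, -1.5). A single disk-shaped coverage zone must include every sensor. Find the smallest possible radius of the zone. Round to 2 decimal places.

The smallest circle enclosing two points has them as diameter endpoints.
Centre = midpoint = (-6.5, -0.5); r² = |PQ|²/4 = 13/4 = 3.25.
r = √(3.25) ≈ 1.80.

1.80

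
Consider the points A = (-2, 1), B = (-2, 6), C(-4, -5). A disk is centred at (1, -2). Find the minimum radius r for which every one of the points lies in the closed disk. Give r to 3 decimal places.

8.544

The required radius is the distance from (1, -2) to the farthest point.
Squared distances: 18, 73, 34.
Maximum is 73, attained at B.
r = √73 ≈ 8.544.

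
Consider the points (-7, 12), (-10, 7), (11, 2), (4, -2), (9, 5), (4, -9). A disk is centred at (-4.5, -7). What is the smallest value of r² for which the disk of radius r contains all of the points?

The required radius is the distance from (-4.5, -7) to the farthest point.
Squared distances: 367.25, 226.25, 321.25, 97.25, 326.25, 76.25.
Maximum is 367.25, attained at (-7, 12).

367.25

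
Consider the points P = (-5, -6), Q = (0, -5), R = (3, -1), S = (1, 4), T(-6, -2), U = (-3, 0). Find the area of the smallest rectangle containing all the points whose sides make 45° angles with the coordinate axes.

In coordinates u = x + y, v = x − y the rectangle is axis-aligned; the map (x,y)→(u,v) scales areas by 2.
u-values: -11, -5, 2, 5, -8, -3; range = 5 − (-11) = 16.
v-values: 1, 5, 4, -3, -4, -3; range = 5 − (-4) = 9.
Area = (16 × 9) / 2 = 72.

72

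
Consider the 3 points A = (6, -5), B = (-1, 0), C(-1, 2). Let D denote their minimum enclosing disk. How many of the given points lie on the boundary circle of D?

Side lengths²: AB² = 74, AC² = 98, BC² = 4.
Since AC² = 98 ≥ 74 + 4 = 78, the angle opposite AC is not acute, so the smallest enclosing circle has AC as diameter.
Centre = midpoint of AC = (2.5, -1.5), r² = 98/4 = 24.5.
The points at distance exactly r from the centre are A, C — 2 points.

2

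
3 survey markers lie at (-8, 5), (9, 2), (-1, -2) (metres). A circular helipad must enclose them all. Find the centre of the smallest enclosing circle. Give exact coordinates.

(0.5, 3.5)

Call the three points A, B, C in the order given.
Side lengths²: AB² = 298, AC² = 98, BC² = 116.
Since AB² = 298 ≥ 116 + 98 = 214, the angle opposite AB is not acute, so the smallest enclosing circle has AB as diameter.
Centre = midpoint of AB = (0.5, 3.5), r² = 298/4 = 74.5.
Centre = (0.5, 3.5).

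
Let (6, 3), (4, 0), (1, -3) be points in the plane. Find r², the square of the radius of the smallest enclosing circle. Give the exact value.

Call the three points A, B, C in the order given.
Side lengths²: AB² = 13, AC² = 61, BC² = 18.
Since AC² = 61 ≥ 18 + 13 = 31, the angle opposite AC is not acute, so the smallest enclosing circle has AC as diameter.
Centre = midpoint of AC = (3.5, 0), r² = 61/4 = 15.25.

15.25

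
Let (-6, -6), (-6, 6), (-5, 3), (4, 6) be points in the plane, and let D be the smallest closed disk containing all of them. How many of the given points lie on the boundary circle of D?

The farthest pair is (-6, -6)–(4, 6) with squared distance 244. The circle on this segment as diameter has centre (-1, 0) and r² = 244/4 = 61.
Check (-6, 6): distance² to centre = 61 ≤ 61, so it lies inside.
All remaining points lie in this disk, and no smaller disk contains both endpoints, so this is the minimum enclosing circle.
The points at distance exactly r from the centre are (-6, -6), (-6, 6), (4, 6) — 3 points.

3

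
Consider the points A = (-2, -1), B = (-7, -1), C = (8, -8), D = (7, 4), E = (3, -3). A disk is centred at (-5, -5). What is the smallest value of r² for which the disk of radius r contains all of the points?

The required radius is the distance from (-5, -5) to the farthest point.
Squared distances: 25, 20, 178, 225, 68.
Maximum is 225, attained at D.

225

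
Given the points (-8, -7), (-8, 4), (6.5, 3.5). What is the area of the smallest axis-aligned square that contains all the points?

210.25

The bounding box has width 14.5 and height 11.
An axis-aligned square enclosing the set must have side ≥ max(width, height).
So the minimum side is max(14.5, 11) = 14.5.
Area = 14.5² = 210.25.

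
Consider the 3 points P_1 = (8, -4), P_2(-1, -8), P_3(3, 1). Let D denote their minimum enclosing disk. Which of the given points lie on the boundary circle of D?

P_1, P_2, P_3

Side lengths²: P_1P_2² = 97, P_1P_3² = 50, P_2P_3² = 97.
Since P_2P_3² = 97 < 97 + 50 = 147, the triangle is acute, so the smallest enclosing circle is the circumcircle.
Circumcentre = (71/26, -111/26), r² = 9409/338.
The points at distance exactly r from the centre are P_1, P_2, P_3 — 3 points.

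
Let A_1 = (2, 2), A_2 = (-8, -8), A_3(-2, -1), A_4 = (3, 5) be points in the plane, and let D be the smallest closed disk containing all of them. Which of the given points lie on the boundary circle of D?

A_2, A_4

By Welzl's lemma the MEC is supported by two points (diametrically opposite) or three points (on a circumcircle).
The farthest pair is A_2–A_4 with squared distance 290. The circle on this segment as diameter has centre (-2.5, -1.5) and r² = 290/4 = 72.5.
Check A_1: distance² to centre = 32.5 ≤ 72.5, so it lies inside.
All remaining points lie in this disk, and no smaller disk contains both endpoints, so this is the minimum enclosing circle.
The points at distance exactly r from the centre are A_2, A_4 — 2 points.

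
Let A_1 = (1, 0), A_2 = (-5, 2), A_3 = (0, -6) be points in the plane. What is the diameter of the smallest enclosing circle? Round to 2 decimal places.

Side lengths²: A_1A_2² = 40, A_1A_3² = 37, A_2A_3² = 89.
Since A_2A_3² = 89 ≥ 40 + 37 = 77, the angle opposite A_2A_3 is not acute, so the smallest enclosing circle has A_2A_3 as diameter.
Centre = midpoint of A_2A_3 = (-2.5, -2), r² = 89/4 = 22.25.
Diameter = 2r = 2√(22.25) ≈ 9.43.

9.43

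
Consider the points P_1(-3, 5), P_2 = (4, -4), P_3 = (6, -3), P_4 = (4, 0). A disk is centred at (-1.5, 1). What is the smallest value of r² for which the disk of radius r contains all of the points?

The required radius is the distance from (-1.5, 1) to the farthest point.
Squared distances: 18.25, 55.25, 72.25, 31.25.
Maximum is 72.25, attained at P_3.

72.25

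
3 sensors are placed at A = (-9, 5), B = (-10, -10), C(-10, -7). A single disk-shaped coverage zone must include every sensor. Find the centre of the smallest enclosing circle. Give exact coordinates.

(-9.5, -2.5)

Side lengths²: AB² = 226, AC² = 145, BC² = 9.
Since AB² = 226 ≥ 145 + 9 = 154, the angle opposite AB is not acute, so the smallest enclosing circle has AB as diameter.
Centre = midpoint of AB = (-9.5, -2.5), r² = 226/4 = 56.5.
Centre = (-9.5, -2.5).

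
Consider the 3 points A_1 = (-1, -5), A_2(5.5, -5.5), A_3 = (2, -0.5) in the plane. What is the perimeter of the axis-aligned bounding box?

23

Width = max x − min x = 5.5 − (-1) = 6.5.
Height = max y − min y = -0.5 − (-5.5) = 5.
Perimeter = 2(6.5 + 5) = 23.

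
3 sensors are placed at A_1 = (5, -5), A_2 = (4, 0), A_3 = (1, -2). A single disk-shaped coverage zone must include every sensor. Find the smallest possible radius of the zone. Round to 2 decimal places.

2.70

Side lengths²: A_1A_2² = 26, A_1A_3² = 25, A_2A_3² = 13.
Since A_1A_2² = 26 < 25 + 13 = 38, the triangle is acute, so the smallest enclosing circle is the circumcircle.
Circumcentre = (123/34, -91/34), r² = 4225/578.
r = √(4225/578) ≈ 2.70.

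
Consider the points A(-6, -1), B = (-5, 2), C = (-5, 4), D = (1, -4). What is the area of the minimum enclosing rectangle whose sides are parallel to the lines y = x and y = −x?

In coordinates u = x + y, v = x − y the rectangle is axis-aligned; the map (x,y)→(u,v) scales areas by 2.
u-values: -7, -3, -1, -3; range = -1 − (-7) = 6.
v-values: -5, -7, -9, 5; range = 5 − (-9) = 14.
Area = (6 × 14) / 2 = 42.

42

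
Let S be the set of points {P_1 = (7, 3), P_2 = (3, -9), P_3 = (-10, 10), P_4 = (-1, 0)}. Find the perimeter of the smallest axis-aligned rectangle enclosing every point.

72

Width = max x − min x = 7 − (-10) = 17.
Height = max y − min y = 10 − (-9) = 19.
Perimeter = 2(17 + 19) = 72.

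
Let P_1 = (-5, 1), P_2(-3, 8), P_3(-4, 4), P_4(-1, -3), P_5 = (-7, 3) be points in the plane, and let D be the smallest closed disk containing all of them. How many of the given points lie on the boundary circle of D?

By Welzl's lemma the MEC is supported by two points (diametrically opposite) or three points (on a circumcircle).
The farthest pair is P_2–P_4 with squared distance 125. The circle on this segment as diameter has centre (-2, 2.5) and r² = 125/4 = 31.25.
Check P_1: distance² to centre = 11.25 ≤ 31.25, so it lies inside.
All remaining points lie in this disk, and no smaller disk contains both endpoints, so this is the minimum enclosing circle.
The points at distance exactly r from the centre are P_2, P_4 — 2 points.

2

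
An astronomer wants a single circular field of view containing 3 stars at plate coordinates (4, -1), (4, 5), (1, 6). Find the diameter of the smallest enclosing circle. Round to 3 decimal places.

7.616

Call the three points A, B, C in the order given.
Side lengths²: AB² = 36, AC² = 58, BC² = 10.
Since AC² = 58 ≥ 36 + 10 = 46, the angle opposite AC is not acute, so the smallest enclosing circle has AC as diameter.
Centre = midpoint of AC = (2.5, 2.5), r² = 58/4 = 14.5.
Diameter = 2r = 2√(14.5) ≈ 7.616.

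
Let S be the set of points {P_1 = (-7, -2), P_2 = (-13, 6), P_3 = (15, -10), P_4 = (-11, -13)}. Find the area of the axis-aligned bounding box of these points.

x ranges over [-13, 15], width 28.
y ranges over [-13, 6], height 19.
Area = 28 × 19 = 532.

532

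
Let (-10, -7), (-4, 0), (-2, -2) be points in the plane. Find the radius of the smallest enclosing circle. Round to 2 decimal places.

Call the three points A, B, C in the order given.
Side lengths²: AB² = 85, AC² = 89, BC² = 8.
Since AC² = 89 < 85 + 8 = 93, the triangle is acute, so the smallest enclosing circle is the circumcircle.
Circumcentre = (-161/26, -109/26), r² = 7565/338.
r = √(7565/338) ≈ 4.73.

4.73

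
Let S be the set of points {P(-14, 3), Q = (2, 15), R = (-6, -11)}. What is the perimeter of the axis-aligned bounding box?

Width = max x − min x = 2 − (-14) = 16.
Height = max y − min y = 15 − (-11) = 26.
Perimeter = 2(16 + 26) = 84.

84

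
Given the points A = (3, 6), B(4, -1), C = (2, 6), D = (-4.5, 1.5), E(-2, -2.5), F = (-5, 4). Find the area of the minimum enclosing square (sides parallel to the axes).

The bounding box has width 9 and height 8.5.
An axis-aligned square enclosing the set must have side ≥ max(width, height).
So the minimum side is max(9, 8.5) = 9.
Area = 9² = 81.

81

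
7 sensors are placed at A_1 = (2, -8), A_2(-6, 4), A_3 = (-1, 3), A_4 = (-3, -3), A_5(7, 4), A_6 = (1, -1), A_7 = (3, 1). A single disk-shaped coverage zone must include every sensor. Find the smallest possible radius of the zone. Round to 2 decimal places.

7.81

The minimum enclosing circle is determined by three boundary points: A_1, A_2, A_5.
Their circumcentre is (0.5, -1/3) with r² = 2197/36.
The farthest remaining point A_4 is at distance² 697/36 ≤ 2197/36.
r = √(2197/36) ≈ 7.81.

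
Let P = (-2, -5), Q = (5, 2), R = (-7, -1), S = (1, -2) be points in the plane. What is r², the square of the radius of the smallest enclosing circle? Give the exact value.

38.25

By Welzl's lemma the MEC is supported by two points (diametrically opposite) or three points (on a circumcircle).
The farthest pair is Q–R with squared distance 153. The circle on this segment as diameter has centre (-1, 0.5) and r² = 153/4 = 38.25.
Check P: distance² to centre = 31.25 ≤ 38.25, so it lies inside.
All remaining points lie in this disk, and no smaller disk contains both endpoints, so this is the minimum enclosing circle.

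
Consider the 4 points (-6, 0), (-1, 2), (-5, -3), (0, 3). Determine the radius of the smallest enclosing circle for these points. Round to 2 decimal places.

3.91

A smallest enclosing disk is always determined by at most three of the input points on its boundary.
The farthest pair is (-5, -3)–(0, 3) with squared distance 61. The circle on this segment as diameter has centre (-2.5, 0) and r² = 61/4 = 15.25.
Check (-6, 0): distance² to centre = 12.25 ≤ 15.25, so it lies inside.
All remaining points lie in this disk, and no smaller disk contains both endpoints, so this is the minimum enclosing circle.
r = √(15.25) ≈ 3.91.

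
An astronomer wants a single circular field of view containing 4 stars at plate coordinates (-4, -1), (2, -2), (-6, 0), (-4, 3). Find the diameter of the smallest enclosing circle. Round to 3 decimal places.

8.293

The minimum enclosing circle is determined by three boundary points: (2, -2), (-6, 0), (-4, 3).
Their circumcentre is (-53/28, -4/7) with r² = 13481/784.
The farthest remaining point (-4, -1) is at distance² 3625/784 ≤ 13481/784.
Diameter = 2r = 2√(13481/784) ≈ 8.293.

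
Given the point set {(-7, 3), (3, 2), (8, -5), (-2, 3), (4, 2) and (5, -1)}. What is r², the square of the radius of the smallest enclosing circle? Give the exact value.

72.25

The farthest pair is (-7, 3)–(8, -5) with squared distance 289. The circle on this segment as diameter has centre (0.5, -1) and r² = 289/4 = 72.25.
Check (3, 2): distance² to centre = 15.25 ≤ 72.25, so it lies inside.
All remaining points lie in this disk, and no smaller disk contains both endpoints, so this is the minimum enclosing circle.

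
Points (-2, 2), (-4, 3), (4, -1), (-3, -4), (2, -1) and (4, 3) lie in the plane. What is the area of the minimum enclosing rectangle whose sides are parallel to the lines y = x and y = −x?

84

In coordinates u = x + y, v = x − y the rectangle is axis-aligned; the map (x,y)→(u,v) scales areas by 2.
u-values: 0, -1, 3, -7, 1, 7; range = 7 − (-7) = 14.
v-values: -4, -7, 5, 1, 3, 1; range = 5 − (-7) = 12.
Area = (14 × 12) / 2 = 84.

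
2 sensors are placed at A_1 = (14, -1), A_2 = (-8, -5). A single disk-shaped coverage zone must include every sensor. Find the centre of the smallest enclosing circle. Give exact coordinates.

The smallest circle enclosing two points has them as diameter endpoints.
Centre = midpoint = (3, -3); r² = |A_1A_2|²/4 = 500/4 = 125.
Centre = (3, -3).

(3, -3)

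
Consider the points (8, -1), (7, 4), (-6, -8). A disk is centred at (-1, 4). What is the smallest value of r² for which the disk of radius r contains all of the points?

169

The required radius is the distance from (-1, 4) to the farthest point.
Squared distances: 106, 64, 169.
Maximum is 169, attained at (-6, -8).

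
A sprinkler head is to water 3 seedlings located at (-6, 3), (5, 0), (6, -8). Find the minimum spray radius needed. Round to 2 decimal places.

8.14

Call the three points A, B, C in the order given.
Side lengths²: AB² = 130, AC² = 265, BC² = 65.
Since AC² = 265 ≥ 130 + 65 = 195, the angle opposite AC is not acute, so the smallest enclosing circle has AC as diameter.
Centre = midpoint of AC = (0, -2.5), r² = 265/4 = 66.25.
r = √(66.25) ≈ 8.14.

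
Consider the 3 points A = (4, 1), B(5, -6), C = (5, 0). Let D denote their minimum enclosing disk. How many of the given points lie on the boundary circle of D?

Side lengths²: AB² = 50, AC² = 2, BC² = 36.
Since AB² = 50 ≥ 36 + 2 = 38, the angle opposite AB is not acute, so the smallest enclosing circle has AB as diameter.
Centre = midpoint of AB = (4.5, -2.5), r² = 50/4 = 12.5.
The points at distance exactly r from the centre are A, B — 2 points.

2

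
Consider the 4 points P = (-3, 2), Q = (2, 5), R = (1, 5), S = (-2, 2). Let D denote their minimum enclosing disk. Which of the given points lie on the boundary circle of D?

The minimum enclosing circle of a finite set is fixed by two of the points (as a diameter) or three (as a circumcircle).
The farthest pair is P–Q with squared distance 34. The circle on this segment as diameter has centre (-0.5, 3.5) and r² = 34/4 = 8.5.
Check R: distance² to centre = 4.5 ≤ 8.5, so it lies inside.
All remaining points lie in this disk, and no smaller disk contains both endpoints, so this is the minimum enclosing circle.
The points at distance exactly r from the centre are P, Q — 2 points.

P, Q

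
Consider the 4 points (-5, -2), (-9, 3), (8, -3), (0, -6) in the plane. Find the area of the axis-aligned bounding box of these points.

x ranges over [-9, 8], width 17.
y ranges over [-6, 3], height 9.
Area = 17 × 9 = 153.

153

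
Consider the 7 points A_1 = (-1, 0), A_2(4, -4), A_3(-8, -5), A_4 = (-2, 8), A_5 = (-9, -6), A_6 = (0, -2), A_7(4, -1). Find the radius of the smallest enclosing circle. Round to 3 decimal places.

8.221

A smallest enclosing disk is always determined by at most three of the input points on its boundary.
The minimum enclosing circle is determined by three boundary points: A_2, A_4, A_5.
Their circumcentre is (-3.25, -0.125) with r² = 67.578125.
The farthest remaining point A_7 is at distance² 53.328125 ≤ 67.578125.
r = √(67.578125) ≈ 8.221.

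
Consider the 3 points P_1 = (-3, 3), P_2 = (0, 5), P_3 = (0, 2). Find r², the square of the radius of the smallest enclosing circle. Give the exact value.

Side lengths²: P_1P_2² = 13, P_1P_3² = 10, P_2P_3² = 9.
Since P_1P_2² = 13 < 10 + 9 = 19, the triangle is acute, so the smallest enclosing circle is the circumcircle.
Circumcentre = (-7/6, 3.5), r² = 65/18.

65/18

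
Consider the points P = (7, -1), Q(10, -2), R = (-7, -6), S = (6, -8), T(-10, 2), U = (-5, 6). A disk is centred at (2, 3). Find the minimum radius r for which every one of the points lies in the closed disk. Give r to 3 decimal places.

12.728

The required radius is the distance from (2, 3) to the farthest point.
Squared distances: 41, 89, 162, 137, 145, 58.
Maximum is 162, attained at R.
r = √162 ≈ 12.728.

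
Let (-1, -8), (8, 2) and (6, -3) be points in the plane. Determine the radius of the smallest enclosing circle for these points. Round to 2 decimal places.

6.73

Call the three points A, B, C in the order given.
Side lengths²: AB² = 181, AC² = 74, BC² = 29.
Since AB² = 181 ≥ 74 + 29 = 103, the angle opposite AB is not acute, so the smallest enclosing circle has AB as diameter.
Centre = midpoint of AB = (3.5, -3), r² = 181/4 = 45.25.
r = √(45.25) ≈ 6.73.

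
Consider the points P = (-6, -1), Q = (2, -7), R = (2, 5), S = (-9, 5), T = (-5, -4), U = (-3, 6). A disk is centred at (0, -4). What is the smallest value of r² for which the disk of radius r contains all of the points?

The required radius is the distance from (0, -4) to the farthest point.
Squared distances: 45, 13, 85, 162, 25, 109.
Maximum is 162, attained at S.

162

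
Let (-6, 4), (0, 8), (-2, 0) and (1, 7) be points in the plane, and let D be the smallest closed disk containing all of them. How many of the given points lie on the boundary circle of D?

3

The minimum enclosing circle is determined by three boundary points: (-6, 4), (0, 8), (-2, 0).
Their circumcentre is (-1.8, 4.2) with r² = 17.68.
The farthest remaining point (1, 7) is at distance² 15.68 ≤ 17.68.
The points at distance exactly r from the centre are (-6, 4), (0, 8), (-2, 0) — 3 points.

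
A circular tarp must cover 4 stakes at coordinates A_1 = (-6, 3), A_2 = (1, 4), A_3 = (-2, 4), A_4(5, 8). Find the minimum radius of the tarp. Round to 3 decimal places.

6.042

The farthest pair is A_1–A_4 with squared distance 146. The circle on this segment as diameter has centre (-0.5, 5.5) and r² = 146/4 = 36.5.
Check A_2: distance² to centre = 4.5 ≤ 36.5, so it lies inside.
All remaining points lie in this disk, and no smaller disk contains both endpoints, so this is the minimum enclosing circle.
r = √(36.5) ≈ 6.042.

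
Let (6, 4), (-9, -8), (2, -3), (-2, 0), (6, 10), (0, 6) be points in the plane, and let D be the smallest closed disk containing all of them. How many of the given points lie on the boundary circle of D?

By Welzl's lemma the MEC is supported by two points (diametrically opposite) or three points (on a circumcircle).
The farthest pair is (-9, -8)–(6, 10) with squared distance 549. The circle on this segment as diameter has centre (-1.5, 1) and r² = 549/4 = 137.25.
Check (6, 4): distance² to centre = 65.25 ≤ 137.25, so it lies inside.
All remaining points lie in this disk, and no smaller disk contains both endpoints, so this is the minimum enclosing circle.
The points at distance exactly r from the centre are (-9, -8), (6, 10) — 2 points.

2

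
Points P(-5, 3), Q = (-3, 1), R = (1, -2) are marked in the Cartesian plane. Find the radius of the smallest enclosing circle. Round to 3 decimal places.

3.905

Side lengths²: PQ² = 8, PR² = 61, QR² = 25.
Since PR² = 61 ≥ 25 + 8 = 33, the angle opposite PR is not acute, so the smallest enclosing circle has PR as diameter.
Centre = midpoint of PR = (-2, 0.5), r² = 61/4 = 15.25.
r = √(15.25) ≈ 3.905.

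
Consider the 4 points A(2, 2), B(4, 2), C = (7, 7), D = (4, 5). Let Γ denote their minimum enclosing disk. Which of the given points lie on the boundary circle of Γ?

A smallest enclosing disk is always determined by at most three of the input points on its boundary.
The farthest pair is A–C with squared distance 50. The circle on this segment as diameter has centre (4.5, 4.5) and r² = 50/4 = 12.5.
Check B: distance² to centre = 6.5 ≤ 12.5, so it lies inside.
All remaining points lie in this disk, and no smaller disk contains both endpoints, so this is the minimum enclosing circle.
The points at distance exactly r from the centre are A, C — 2 points.

A, C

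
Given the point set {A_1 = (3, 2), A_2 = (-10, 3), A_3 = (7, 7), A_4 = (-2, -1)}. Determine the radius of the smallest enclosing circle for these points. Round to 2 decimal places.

8.73

A smallest enclosing disk is always determined by at most three of the input points on its boundary.
The farthest pair is A_2–A_3 with squared distance 305. The circle on this segment as diameter has centre (-1.5, 5) and r² = 305/4 = 76.25.
Check A_1: distance² to centre = 29.25 ≤ 76.25, so it lies inside.
All remaining points lie in this disk, and no smaller disk contains both endpoints, so this is the minimum enclosing circle.
r = √(76.25) ≈ 8.73.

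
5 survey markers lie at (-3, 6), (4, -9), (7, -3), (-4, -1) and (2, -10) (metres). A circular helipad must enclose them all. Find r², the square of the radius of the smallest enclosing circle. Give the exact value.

70.25

By Welzl's lemma the MEC is supported by two points (diametrically opposite) or three points (on a circumcircle).
The farthest pair is (-3, 6)–(2, -10) with squared distance 281. The circle on this segment as diameter has centre (-0.5, -2) and r² = 281/4 = 70.25.
Check (4, -9): distance² to centre = 69.25 ≤ 70.25, so it lies inside.
All remaining points lie in this disk, and no smaller disk contains both endpoints, so this is the minimum enclosing circle.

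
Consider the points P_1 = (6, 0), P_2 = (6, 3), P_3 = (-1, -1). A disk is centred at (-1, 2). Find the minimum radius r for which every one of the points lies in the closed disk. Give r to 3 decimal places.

7.280

The required radius is the distance from (-1, 2) to the farthest point.
Squared distances: 53, 50, 9.
Maximum is 53, attained at P_1.
r = √53 ≈ 7.280.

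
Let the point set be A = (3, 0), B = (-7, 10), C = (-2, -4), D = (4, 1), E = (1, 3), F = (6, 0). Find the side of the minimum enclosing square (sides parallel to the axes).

14

The bounding box has width 13 and height 14.
An axis-aligned square enclosing the set must have side ≥ max(width, height).
So the minimum side is max(13, 14) = 14.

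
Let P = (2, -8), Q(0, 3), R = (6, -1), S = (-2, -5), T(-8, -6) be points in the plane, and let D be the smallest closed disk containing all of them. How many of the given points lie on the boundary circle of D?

The minimum enclosing circle of a finite set is fixed by two of the points (as a diameter) or three (as a circumcircle).
The farthest pair is R–T with squared distance 221. The circle on this segment as diameter has centre (-1, -3.5) and r² = 221/4 = 55.25.
Check P: distance² to centre = 29.25 ≤ 55.25, so it lies inside.
All remaining points lie in this disk, and no smaller disk contains both endpoints, so this is the minimum enclosing circle.
The points at distance exactly r from the centre are R, T — 2 points.

2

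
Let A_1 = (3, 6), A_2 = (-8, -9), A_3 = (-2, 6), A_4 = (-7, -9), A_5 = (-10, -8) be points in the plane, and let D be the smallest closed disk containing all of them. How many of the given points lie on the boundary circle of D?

The farthest pair is A_1–A_5 with squared distance 365. The circle on this segment as diameter has centre (-3.5, -1) and r² = 365/4 = 91.25.
Check A_2: distance² to centre = 84.25 ≤ 91.25, so it lies inside.
All remaining points lie in this disk, and no smaller disk contains both endpoints, so this is the minimum enclosing circle.
The points at distance exactly r from the centre are A_1, A_5 — 2 points.

2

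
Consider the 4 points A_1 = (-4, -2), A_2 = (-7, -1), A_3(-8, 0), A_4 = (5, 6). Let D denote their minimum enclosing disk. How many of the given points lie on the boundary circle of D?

A smallest enclosing disk is always determined by at most three of the input points on its boundary.
The farthest pair is A_3–A_4 with squared distance 205. The circle on this segment as diameter has centre (-1.5, 3) and r² = 205/4 = 51.25.
Check A_1: distance² to centre = 31.25 ≤ 51.25, so it lies inside.
All remaining points lie in this disk, and no smaller disk contains both endpoints, so this is the minimum enclosing circle.
The points at distance exactly r from the centre are A_3, A_4 — 2 points.

2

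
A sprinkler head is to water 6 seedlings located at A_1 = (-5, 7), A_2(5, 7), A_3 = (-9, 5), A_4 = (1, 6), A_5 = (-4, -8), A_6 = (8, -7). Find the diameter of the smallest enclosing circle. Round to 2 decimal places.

A smallest enclosing disk is always determined by at most three of the input points on its boundary.
The farthest pair is A_3–A_6 with squared distance 433. The circle on this segment as diameter has centre (-0.5, -1) and r² = 433/4 = 108.25.
Check A_1: distance² to centre = 84.25 ≤ 108.25, so it lies inside.
All remaining points lie in this disk, and no smaller disk contains both endpoints, so this is the minimum enclosing circle.
Diameter = 2r = 2√(108.25) ≈ 20.81.

20.81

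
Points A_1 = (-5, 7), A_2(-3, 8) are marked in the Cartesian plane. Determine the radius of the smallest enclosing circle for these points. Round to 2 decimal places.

The smallest circle enclosing two points has them as diameter endpoints.
Centre = midpoint = (-4, 7.5); r² = |A_1A_2|²/4 = 5/4 = 1.25.
r = √(1.25) ≈ 1.12.

1.12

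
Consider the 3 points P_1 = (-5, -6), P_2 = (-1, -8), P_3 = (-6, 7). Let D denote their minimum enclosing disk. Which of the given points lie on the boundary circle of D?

Side lengths²: P_1P_2² = 20, P_1P_3² = 170, P_2P_3² = 250.
Since P_2P_3² = 250 ≥ 170 + 20 = 190, the angle opposite P_2P_3 is not acute, so the smallest enclosing circle has P_2P_3 as diameter.
Centre = midpoint of P_2P_3 = (-3.5, -0.5), r² = 250/4 = 62.5.
The points at distance exactly r from the centre are P_2, P_3 — 2 points.

P_2, P_3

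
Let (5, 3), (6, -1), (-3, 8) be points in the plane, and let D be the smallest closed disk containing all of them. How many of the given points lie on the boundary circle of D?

2

Call the three points A, B, C in the order given.
Side lengths²: AB² = 17, AC² = 89, BC² = 162.
Since BC² = 162 ≥ 89 + 17 = 106, the angle opposite BC is not acute, so the smallest enclosing circle has BC as diameter.
Centre = midpoint of BC = (1.5, 3.5), r² = 162/4 = 40.5.
The points at distance exactly r from the centre are (6, -1), (-3, 8) — 2 points.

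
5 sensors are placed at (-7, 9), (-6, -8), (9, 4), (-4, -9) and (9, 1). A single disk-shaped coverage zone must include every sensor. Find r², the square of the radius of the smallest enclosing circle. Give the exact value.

By Welzl's lemma the MEC is supported by two points (diametrically opposite) or three points (on a circumcircle).
The minimum enclosing circle is determined by three boundary points: (-7, 9), (9, 4), (-4, -9).
Their circumcentre is (-11/14, 11/14) with r² = 10397/98.
The farthest remaining point (-6, -8) is at distance² 10229/98 ≤ 10397/98.

10397/98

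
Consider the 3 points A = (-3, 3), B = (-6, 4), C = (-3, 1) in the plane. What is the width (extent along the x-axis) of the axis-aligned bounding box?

max x = -3, min x = -6, so width = 3.

3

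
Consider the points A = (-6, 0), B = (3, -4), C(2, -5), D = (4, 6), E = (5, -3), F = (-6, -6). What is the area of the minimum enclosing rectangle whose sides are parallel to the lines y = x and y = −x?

In coordinates u = x + y, v = x − y the rectangle is axis-aligned; the map (x,y)→(u,v) scales areas by 2.
u-values: -6, -1, -3, 10, 2, -12; range = 10 − (-12) = 22.
v-values: -6, 7, 7, -2, 8, 0; range = 8 − (-6) = 14.
Area = (22 × 14) / 2 = 154.

154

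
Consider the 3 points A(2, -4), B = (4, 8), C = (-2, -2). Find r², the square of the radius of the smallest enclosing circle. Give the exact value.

6290/169

Side lengths²: AB² = 148, AC² = 20, BC² = 136.
Since AB² = 148 < 136 + 20 = 156, the triangle is acute, so the smallest enclosing circle is the circumcircle.
Circumcentre = (33/13, 27/13), r² = 6290/169.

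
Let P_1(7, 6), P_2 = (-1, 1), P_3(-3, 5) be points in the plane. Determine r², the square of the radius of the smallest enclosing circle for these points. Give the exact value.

44945/1764

Side lengths²: P_1P_2² = 89, P_1P_3² = 101, P_2P_3² = 20.
Since P_1P_3² = 101 < 89 + 20 = 109, the triangle is acute, so the smallest enclosing circle is the circumcircle.
Circumcentre = (43/21, 211/42), r² = 44945/1764.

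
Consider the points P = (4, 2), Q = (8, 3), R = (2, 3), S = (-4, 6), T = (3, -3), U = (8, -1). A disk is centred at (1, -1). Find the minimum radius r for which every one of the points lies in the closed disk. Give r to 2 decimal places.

8.60

The required radius is the distance from (1, -1) to the farthest point.
Squared distances: 18, 65, 17, 74, 8, 49.
Maximum is 74, attained at S.
r = √74 ≈ 8.60.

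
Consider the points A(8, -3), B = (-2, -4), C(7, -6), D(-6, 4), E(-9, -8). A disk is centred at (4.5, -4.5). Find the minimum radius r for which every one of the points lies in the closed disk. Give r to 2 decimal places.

13.95

The required radius is the distance from (4.5, -4.5) to the farthest point.
Squared distances: 14.5, 42.5, 8.5, 182.5, 194.5.
Maximum is 194.5, attained at E.
r = √(194.5) ≈ 13.95.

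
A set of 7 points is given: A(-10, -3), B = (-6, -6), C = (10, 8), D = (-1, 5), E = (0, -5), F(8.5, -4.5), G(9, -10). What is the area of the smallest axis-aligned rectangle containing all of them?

x ranges over [-10, 10], width 20.
y ranges over [-10, 8], height 18.
Area = 20 × 18 = 360.

360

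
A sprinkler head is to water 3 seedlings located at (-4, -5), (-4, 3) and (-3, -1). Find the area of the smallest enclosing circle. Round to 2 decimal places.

50.27

Call the three points A, B, C in the order given.
Side lengths²: AB² = 64, AC² = 17, BC² = 17.
Since AB² = 64 ≥ 17 + 17 = 34, the angle opposite AB is not acute, so the smallest enclosing circle has AB as diameter.
Centre = midpoint of AB = (-4, -1), r² = 64/4 = 16.
Area = π·r² = π·16 ≈ 50.27.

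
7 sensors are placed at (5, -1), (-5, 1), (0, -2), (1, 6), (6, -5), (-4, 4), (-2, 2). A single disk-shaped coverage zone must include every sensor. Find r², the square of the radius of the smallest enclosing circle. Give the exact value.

The minimum enclosing circle of a finite set is fixed by two of the points (as a diameter) or three (as a circumcircle).
The farthest pair is (6, -5)–(-4, 4) with squared distance 181. The circle on this segment as diameter has centre (1, -0.5) and r² = 181/4 = 45.25.
Check (5, -1): distance² to centre = 16.25 ≤ 45.25, so it lies inside.
All remaining points lie in this disk, and no smaller disk contains both endpoints, so this is the minimum enclosing circle.

45.25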